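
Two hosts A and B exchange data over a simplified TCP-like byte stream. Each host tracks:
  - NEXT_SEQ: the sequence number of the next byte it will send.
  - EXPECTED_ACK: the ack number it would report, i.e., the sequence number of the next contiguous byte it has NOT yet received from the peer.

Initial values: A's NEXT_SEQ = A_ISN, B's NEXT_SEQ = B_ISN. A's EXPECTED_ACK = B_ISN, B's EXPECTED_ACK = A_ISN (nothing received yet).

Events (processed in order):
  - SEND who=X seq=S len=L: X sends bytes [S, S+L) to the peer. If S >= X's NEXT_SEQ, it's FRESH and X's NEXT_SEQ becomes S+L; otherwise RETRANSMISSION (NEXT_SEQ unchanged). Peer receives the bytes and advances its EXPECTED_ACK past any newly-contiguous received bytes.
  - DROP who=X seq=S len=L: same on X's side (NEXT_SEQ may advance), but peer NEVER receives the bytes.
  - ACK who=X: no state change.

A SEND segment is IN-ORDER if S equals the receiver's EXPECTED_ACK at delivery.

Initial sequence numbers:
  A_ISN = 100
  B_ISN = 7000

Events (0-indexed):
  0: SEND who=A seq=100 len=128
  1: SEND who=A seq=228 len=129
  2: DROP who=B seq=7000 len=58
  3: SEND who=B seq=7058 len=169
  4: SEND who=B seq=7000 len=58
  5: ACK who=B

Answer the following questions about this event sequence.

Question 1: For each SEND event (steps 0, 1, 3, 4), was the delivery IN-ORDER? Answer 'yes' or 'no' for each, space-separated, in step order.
Answer: yes yes no yes

Derivation:
Step 0: SEND seq=100 -> in-order
Step 1: SEND seq=228 -> in-order
Step 3: SEND seq=7058 -> out-of-order
Step 4: SEND seq=7000 -> in-order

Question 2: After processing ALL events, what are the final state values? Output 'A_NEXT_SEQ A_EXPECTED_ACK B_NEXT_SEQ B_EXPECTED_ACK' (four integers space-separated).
After event 0: A_seq=228 A_ack=7000 B_seq=7000 B_ack=228
After event 1: A_seq=357 A_ack=7000 B_seq=7000 B_ack=357
After event 2: A_seq=357 A_ack=7000 B_seq=7058 B_ack=357
After event 3: A_seq=357 A_ack=7000 B_seq=7227 B_ack=357
After event 4: A_seq=357 A_ack=7227 B_seq=7227 B_ack=357
After event 5: A_seq=357 A_ack=7227 B_seq=7227 B_ack=357

Answer: 357 7227 7227 357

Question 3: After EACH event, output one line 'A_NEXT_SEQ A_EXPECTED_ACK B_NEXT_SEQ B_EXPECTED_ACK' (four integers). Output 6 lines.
228 7000 7000 228
357 7000 7000 357
357 7000 7058 357
357 7000 7227 357
357 7227 7227 357
357 7227 7227 357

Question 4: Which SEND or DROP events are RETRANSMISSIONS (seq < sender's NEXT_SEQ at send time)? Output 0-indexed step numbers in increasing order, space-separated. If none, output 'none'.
Step 0: SEND seq=100 -> fresh
Step 1: SEND seq=228 -> fresh
Step 2: DROP seq=7000 -> fresh
Step 3: SEND seq=7058 -> fresh
Step 4: SEND seq=7000 -> retransmit

Answer: 4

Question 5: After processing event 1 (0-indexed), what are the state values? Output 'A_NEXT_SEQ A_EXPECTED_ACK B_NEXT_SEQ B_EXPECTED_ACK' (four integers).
After event 0: A_seq=228 A_ack=7000 B_seq=7000 B_ack=228
After event 1: A_seq=357 A_ack=7000 B_seq=7000 B_ack=357

357 7000 7000 357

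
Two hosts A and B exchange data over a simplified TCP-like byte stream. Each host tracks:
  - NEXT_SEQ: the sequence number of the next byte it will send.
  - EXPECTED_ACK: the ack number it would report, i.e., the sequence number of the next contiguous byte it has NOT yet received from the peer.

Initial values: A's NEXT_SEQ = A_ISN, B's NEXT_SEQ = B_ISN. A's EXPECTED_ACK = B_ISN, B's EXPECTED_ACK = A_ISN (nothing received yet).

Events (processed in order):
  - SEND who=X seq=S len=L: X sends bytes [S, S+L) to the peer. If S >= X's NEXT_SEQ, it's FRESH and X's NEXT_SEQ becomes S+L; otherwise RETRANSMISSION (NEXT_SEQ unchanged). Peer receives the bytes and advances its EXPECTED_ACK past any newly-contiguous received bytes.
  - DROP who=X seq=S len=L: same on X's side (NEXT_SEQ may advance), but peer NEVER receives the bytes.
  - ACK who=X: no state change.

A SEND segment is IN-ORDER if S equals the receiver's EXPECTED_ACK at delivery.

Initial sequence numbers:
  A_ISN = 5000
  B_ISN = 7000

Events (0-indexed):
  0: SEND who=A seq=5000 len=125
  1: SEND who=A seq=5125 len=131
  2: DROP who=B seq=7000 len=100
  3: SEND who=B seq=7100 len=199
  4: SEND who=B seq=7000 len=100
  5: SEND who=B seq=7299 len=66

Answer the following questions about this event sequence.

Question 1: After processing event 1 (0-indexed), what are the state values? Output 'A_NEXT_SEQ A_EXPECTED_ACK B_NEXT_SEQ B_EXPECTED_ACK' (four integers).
After event 0: A_seq=5125 A_ack=7000 B_seq=7000 B_ack=5125
After event 1: A_seq=5256 A_ack=7000 B_seq=7000 B_ack=5256

5256 7000 7000 5256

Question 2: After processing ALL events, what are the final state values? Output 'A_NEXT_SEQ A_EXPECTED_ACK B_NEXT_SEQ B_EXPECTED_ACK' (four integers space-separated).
Answer: 5256 7365 7365 5256

Derivation:
After event 0: A_seq=5125 A_ack=7000 B_seq=7000 B_ack=5125
After event 1: A_seq=5256 A_ack=7000 B_seq=7000 B_ack=5256
After event 2: A_seq=5256 A_ack=7000 B_seq=7100 B_ack=5256
After event 3: A_seq=5256 A_ack=7000 B_seq=7299 B_ack=5256
After event 4: A_seq=5256 A_ack=7299 B_seq=7299 B_ack=5256
After event 5: A_seq=5256 A_ack=7365 B_seq=7365 B_ack=5256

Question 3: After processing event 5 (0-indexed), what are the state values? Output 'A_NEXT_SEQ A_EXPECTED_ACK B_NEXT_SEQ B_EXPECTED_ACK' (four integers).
After event 0: A_seq=5125 A_ack=7000 B_seq=7000 B_ack=5125
After event 1: A_seq=5256 A_ack=7000 B_seq=7000 B_ack=5256
After event 2: A_seq=5256 A_ack=7000 B_seq=7100 B_ack=5256
After event 3: A_seq=5256 A_ack=7000 B_seq=7299 B_ack=5256
After event 4: A_seq=5256 A_ack=7299 B_seq=7299 B_ack=5256
After event 5: A_seq=5256 A_ack=7365 B_seq=7365 B_ack=5256

5256 7365 7365 5256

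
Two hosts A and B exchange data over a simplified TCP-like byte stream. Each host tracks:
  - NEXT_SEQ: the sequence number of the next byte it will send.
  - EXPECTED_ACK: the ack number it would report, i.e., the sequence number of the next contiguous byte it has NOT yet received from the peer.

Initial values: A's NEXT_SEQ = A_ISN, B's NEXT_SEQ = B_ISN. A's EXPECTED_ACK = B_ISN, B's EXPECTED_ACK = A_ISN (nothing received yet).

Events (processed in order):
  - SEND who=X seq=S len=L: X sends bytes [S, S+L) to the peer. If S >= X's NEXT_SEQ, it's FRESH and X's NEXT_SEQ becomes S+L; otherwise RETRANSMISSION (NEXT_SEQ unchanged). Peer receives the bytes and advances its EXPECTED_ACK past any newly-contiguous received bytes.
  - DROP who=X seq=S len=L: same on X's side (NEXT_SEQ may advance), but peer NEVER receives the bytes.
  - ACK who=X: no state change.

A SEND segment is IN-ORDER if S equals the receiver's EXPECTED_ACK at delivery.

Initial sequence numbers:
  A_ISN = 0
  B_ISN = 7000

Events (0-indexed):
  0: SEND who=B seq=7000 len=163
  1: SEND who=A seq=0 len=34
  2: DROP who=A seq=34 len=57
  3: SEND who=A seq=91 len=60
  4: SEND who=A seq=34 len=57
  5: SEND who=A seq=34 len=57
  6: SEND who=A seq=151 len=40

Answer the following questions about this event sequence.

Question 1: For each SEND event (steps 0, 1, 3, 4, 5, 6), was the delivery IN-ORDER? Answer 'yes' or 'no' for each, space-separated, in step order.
Answer: yes yes no yes no yes

Derivation:
Step 0: SEND seq=7000 -> in-order
Step 1: SEND seq=0 -> in-order
Step 3: SEND seq=91 -> out-of-order
Step 4: SEND seq=34 -> in-order
Step 5: SEND seq=34 -> out-of-order
Step 6: SEND seq=151 -> in-order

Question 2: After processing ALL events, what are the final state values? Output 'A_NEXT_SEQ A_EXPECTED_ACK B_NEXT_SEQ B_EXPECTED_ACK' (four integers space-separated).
After event 0: A_seq=0 A_ack=7163 B_seq=7163 B_ack=0
After event 1: A_seq=34 A_ack=7163 B_seq=7163 B_ack=34
After event 2: A_seq=91 A_ack=7163 B_seq=7163 B_ack=34
After event 3: A_seq=151 A_ack=7163 B_seq=7163 B_ack=34
After event 4: A_seq=151 A_ack=7163 B_seq=7163 B_ack=151
After event 5: A_seq=151 A_ack=7163 B_seq=7163 B_ack=151
After event 6: A_seq=191 A_ack=7163 B_seq=7163 B_ack=191

Answer: 191 7163 7163 191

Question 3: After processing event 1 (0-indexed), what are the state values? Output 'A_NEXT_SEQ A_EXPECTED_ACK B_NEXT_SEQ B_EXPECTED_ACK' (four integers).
After event 0: A_seq=0 A_ack=7163 B_seq=7163 B_ack=0
After event 1: A_seq=34 A_ack=7163 B_seq=7163 B_ack=34

34 7163 7163 34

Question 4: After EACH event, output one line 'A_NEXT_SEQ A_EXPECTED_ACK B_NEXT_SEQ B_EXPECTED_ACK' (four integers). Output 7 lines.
0 7163 7163 0
34 7163 7163 34
91 7163 7163 34
151 7163 7163 34
151 7163 7163 151
151 7163 7163 151
191 7163 7163 191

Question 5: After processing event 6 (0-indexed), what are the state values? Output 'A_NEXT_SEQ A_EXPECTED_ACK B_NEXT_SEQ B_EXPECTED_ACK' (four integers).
After event 0: A_seq=0 A_ack=7163 B_seq=7163 B_ack=0
After event 1: A_seq=34 A_ack=7163 B_seq=7163 B_ack=34
After event 2: A_seq=91 A_ack=7163 B_seq=7163 B_ack=34
After event 3: A_seq=151 A_ack=7163 B_seq=7163 B_ack=34
After event 4: A_seq=151 A_ack=7163 B_seq=7163 B_ack=151
After event 5: A_seq=151 A_ack=7163 B_seq=7163 B_ack=151
After event 6: A_seq=191 A_ack=7163 B_seq=7163 B_ack=191

191 7163 7163 191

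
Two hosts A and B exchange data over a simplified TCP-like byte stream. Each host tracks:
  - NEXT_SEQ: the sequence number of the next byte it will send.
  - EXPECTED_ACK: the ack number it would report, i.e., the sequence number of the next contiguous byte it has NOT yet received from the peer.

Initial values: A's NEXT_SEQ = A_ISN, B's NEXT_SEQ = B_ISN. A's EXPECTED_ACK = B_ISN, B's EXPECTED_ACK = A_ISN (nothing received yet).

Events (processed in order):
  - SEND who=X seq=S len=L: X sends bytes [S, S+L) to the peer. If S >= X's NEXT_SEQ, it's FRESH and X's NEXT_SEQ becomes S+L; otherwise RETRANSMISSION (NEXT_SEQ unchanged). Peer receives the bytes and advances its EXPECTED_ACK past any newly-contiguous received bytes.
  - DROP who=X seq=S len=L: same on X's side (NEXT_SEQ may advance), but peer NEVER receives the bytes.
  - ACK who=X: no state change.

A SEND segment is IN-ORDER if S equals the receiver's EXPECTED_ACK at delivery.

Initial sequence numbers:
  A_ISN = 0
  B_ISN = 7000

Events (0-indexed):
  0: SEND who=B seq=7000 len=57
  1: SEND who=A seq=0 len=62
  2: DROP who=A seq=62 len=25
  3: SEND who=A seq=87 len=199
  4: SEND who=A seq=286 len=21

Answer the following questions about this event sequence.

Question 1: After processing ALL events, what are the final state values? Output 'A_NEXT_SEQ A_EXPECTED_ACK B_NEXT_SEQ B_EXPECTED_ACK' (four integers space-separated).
Answer: 307 7057 7057 62

Derivation:
After event 0: A_seq=0 A_ack=7057 B_seq=7057 B_ack=0
After event 1: A_seq=62 A_ack=7057 B_seq=7057 B_ack=62
After event 2: A_seq=87 A_ack=7057 B_seq=7057 B_ack=62
After event 3: A_seq=286 A_ack=7057 B_seq=7057 B_ack=62
After event 4: A_seq=307 A_ack=7057 B_seq=7057 B_ack=62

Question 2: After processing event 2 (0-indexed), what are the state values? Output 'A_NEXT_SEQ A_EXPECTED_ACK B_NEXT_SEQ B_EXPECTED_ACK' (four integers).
After event 0: A_seq=0 A_ack=7057 B_seq=7057 B_ack=0
After event 1: A_seq=62 A_ack=7057 B_seq=7057 B_ack=62
After event 2: A_seq=87 A_ack=7057 B_seq=7057 B_ack=62

87 7057 7057 62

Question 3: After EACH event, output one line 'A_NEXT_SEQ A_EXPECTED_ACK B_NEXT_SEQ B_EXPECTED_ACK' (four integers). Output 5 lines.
0 7057 7057 0
62 7057 7057 62
87 7057 7057 62
286 7057 7057 62
307 7057 7057 62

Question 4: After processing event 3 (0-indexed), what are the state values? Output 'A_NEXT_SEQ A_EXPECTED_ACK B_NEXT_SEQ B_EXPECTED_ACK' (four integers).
After event 0: A_seq=0 A_ack=7057 B_seq=7057 B_ack=0
After event 1: A_seq=62 A_ack=7057 B_seq=7057 B_ack=62
After event 2: A_seq=87 A_ack=7057 B_seq=7057 B_ack=62
After event 3: A_seq=286 A_ack=7057 B_seq=7057 B_ack=62

286 7057 7057 62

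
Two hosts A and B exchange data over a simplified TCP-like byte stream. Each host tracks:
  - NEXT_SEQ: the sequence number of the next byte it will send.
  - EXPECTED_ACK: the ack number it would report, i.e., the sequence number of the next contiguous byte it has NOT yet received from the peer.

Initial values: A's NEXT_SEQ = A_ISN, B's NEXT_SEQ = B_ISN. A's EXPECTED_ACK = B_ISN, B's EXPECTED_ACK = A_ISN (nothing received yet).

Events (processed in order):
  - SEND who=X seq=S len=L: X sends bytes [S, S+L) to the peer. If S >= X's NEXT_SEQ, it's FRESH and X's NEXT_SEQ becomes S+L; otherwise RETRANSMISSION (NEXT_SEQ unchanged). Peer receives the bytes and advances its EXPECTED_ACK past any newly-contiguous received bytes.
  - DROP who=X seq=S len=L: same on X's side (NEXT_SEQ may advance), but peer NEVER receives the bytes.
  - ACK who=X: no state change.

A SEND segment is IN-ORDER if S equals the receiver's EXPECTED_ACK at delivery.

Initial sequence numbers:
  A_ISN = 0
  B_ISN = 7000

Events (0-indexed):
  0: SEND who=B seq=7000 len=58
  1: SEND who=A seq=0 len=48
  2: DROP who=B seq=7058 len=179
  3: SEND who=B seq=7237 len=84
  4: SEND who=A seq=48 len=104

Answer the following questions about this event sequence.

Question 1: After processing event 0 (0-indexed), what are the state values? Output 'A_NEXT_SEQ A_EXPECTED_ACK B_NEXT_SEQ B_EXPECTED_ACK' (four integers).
After event 0: A_seq=0 A_ack=7058 B_seq=7058 B_ack=0

0 7058 7058 0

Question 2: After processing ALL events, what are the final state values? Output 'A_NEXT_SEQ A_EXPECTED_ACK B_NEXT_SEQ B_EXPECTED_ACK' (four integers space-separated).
After event 0: A_seq=0 A_ack=7058 B_seq=7058 B_ack=0
After event 1: A_seq=48 A_ack=7058 B_seq=7058 B_ack=48
After event 2: A_seq=48 A_ack=7058 B_seq=7237 B_ack=48
After event 3: A_seq=48 A_ack=7058 B_seq=7321 B_ack=48
After event 4: A_seq=152 A_ack=7058 B_seq=7321 B_ack=152

Answer: 152 7058 7321 152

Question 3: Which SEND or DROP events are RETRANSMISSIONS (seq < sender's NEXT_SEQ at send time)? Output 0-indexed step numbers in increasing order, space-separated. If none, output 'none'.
Step 0: SEND seq=7000 -> fresh
Step 1: SEND seq=0 -> fresh
Step 2: DROP seq=7058 -> fresh
Step 3: SEND seq=7237 -> fresh
Step 4: SEND seq=48 -> fresh

Answer: none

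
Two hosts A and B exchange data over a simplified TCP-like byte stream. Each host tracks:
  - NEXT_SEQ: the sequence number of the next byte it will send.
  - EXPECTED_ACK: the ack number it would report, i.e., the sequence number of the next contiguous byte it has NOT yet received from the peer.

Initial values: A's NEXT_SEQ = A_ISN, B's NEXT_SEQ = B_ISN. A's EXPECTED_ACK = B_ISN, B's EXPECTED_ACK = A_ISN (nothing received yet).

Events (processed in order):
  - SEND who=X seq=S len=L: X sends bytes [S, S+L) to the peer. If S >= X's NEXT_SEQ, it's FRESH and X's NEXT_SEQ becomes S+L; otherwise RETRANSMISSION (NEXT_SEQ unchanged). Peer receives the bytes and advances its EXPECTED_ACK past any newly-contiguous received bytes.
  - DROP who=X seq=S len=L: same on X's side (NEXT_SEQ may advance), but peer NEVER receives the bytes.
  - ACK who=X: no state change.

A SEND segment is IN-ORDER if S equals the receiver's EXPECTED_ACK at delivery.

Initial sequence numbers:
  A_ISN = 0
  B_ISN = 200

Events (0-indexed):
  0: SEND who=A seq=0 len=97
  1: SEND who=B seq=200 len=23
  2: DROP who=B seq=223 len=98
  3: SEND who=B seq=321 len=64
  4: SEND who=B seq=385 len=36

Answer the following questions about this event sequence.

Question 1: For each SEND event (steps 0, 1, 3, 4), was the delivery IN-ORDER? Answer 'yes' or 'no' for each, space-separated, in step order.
Answer: yes yes no no

Derivation:
Step 0: SEND seq=0 -> in-order
Step 1: SEND seq=200 -> in-order
Step 3: SEND seq=321 -> out-of-order
Step 4: SEND seq=385 -> out-of-order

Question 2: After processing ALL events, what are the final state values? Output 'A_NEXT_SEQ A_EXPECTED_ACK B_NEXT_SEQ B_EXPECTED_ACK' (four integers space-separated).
After event 0: A_seq=97 A_ack=200 B_seq=200 B_ack=97
After event 1: A_seq=97 A_ack=223 B_seq=223 B_ack=97
After event 2: A_seq=97 A_ack=223 B_seq=321 B_ack=97
After event 3: A_seq=97 A_ack=223 B_seq=385 B_ack=97
After event 4: A_seq=97 A_ack=223 B_seq=421 B_ack=97

Answer: 97 223 421 97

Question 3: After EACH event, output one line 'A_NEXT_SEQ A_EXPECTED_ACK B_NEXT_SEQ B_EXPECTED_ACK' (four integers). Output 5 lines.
97 200 200 97
97 223 223 97
97 223 321 97
97 223 385 97
97 223 421 97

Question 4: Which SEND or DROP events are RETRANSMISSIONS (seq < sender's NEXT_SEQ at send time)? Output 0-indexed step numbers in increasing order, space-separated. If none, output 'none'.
Answer: none

Derivation:
Step 0: SEND seq=0 -> fresh
Step 1: SEND seq=200 -> fresh
Step 2: DROP seq=223 -> fresh
Step 3: SEND seq=321 -> fresh
Step 4: SEND seq=385 -> fresh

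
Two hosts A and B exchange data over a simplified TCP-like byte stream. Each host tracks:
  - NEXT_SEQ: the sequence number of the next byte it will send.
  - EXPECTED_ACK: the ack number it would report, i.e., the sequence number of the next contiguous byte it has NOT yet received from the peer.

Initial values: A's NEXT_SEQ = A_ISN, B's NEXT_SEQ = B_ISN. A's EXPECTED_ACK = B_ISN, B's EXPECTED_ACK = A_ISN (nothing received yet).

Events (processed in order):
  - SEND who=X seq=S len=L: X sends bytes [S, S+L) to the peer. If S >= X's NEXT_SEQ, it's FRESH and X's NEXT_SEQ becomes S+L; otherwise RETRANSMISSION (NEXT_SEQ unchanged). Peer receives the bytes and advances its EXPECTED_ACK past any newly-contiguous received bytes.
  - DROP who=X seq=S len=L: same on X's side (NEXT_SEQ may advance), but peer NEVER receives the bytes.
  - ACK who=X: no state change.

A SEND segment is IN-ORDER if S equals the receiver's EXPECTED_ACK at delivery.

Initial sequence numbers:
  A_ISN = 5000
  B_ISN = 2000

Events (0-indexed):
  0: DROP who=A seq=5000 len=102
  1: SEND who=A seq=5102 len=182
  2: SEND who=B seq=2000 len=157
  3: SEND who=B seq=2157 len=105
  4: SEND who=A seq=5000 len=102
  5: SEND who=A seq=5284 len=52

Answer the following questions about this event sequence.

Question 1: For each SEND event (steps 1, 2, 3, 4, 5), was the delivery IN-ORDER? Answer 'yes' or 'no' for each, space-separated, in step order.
Answer: no yes yes yes yes

Derivation:
Step 1: SEND seq=5102 -> out-of-order
Step 2: SEND seq=2000 -> in-order
Step 3: SEND seq=2157 -> in-order
Step 4: SEND seq=5000 -> in-order
Step 5: SEND seq=5284 -> in-order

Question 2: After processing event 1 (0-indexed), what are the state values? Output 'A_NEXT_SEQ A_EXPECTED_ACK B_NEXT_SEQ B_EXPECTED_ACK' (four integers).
After event 0: A_seq=5102 A_ack=2000 B_seq=2000 B_ack=5000
After event 1: A_seq=5284 A_ack=2000 B_seq=2000 B_ack=5000

5284 2000 2000 5000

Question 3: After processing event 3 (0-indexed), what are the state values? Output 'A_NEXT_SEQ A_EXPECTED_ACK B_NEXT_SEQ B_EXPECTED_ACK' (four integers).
After event 0: A_seq=5102 A_ack=2000 B_seq=2000 B_ack=5000
After event 1: A_seq=5284 A_ack=2000 B_seq=2000 B_ack=5000
After event 2: A_seq=5284 A_ack=2157 B_seq=2157 B_ack=5000
After event 3: A_seq=5284 A_ack=2262 B_seq=2262 B_ack=5000

5284 2262 2262 5000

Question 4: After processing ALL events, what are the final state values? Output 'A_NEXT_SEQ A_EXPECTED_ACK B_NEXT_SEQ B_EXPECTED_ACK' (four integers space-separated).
Answer: 5336 2262 2262 5336

Derivation:
After event 0: A_seq=5102 A_ack=2000 B_seq=2000 B_ack=5000
After event 1: A_seq=5284 A_ack=2000 B_seq=2000 B_ack=5000
After event 2: A_seq=5284 A_ack=2157 B_seq=2157 B_ack=5000
After event 3: A_seq=5284 A_ack=2262 B_seq=2262 B_ack=5000
After event 4: A_seq=5284 A_ack=2262 B_seq=2262 B_ack=5284
After event 5: A_seq=5336 A_ack=2262 B_seq=2262 B_ack=5336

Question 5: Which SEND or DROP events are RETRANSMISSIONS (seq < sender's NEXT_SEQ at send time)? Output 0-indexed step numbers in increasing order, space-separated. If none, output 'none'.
Step 0: DROP seq=5000 -> fresh
Step 1: SEND seq=5102 -> fresh
Step 2: SEND seq=2000 -> fresh
Step 3: SEND seq=2157 -> fresh
Step 4: SEND seq=5000 -> retransmit
Step 5: SEND seq=5284 -> fresh

Answer: 4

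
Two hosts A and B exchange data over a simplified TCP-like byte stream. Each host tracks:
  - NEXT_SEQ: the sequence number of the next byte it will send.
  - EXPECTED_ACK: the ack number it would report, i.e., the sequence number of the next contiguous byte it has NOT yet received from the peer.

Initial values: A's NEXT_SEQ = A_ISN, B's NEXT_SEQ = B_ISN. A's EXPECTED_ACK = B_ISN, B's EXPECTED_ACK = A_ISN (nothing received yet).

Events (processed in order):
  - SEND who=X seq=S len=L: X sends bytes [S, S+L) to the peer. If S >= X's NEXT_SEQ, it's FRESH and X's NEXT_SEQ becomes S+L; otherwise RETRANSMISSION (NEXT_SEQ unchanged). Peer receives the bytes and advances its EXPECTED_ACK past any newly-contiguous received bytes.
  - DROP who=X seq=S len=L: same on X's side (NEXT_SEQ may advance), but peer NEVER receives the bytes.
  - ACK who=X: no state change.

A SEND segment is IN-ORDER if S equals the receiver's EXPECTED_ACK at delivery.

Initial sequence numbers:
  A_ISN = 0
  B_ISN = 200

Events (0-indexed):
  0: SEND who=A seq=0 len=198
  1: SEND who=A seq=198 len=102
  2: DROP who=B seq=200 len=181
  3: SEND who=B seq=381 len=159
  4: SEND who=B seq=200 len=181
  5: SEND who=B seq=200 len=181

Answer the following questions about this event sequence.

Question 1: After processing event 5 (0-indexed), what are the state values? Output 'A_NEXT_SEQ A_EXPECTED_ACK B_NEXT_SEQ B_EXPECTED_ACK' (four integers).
After event 0: A_seq=198 A_ack=200 B_seq=200 B_ack=198
After event 1: A_seq=300 A_ack=200 B_seq=200 B_ack=300
After event 2: A_seq=300 A_ack=200 B_seq=381 B_ack=300
After event 3: A_seq=300 A_ack=200 B_seq=540 B_ack=300
After event 4: A_seq=300 A_ack=540 B_seq=540 B_ack=300
After event 5: A_seq=300 A_ack=540 B_seq=540 B_ack=300

300 540 540 300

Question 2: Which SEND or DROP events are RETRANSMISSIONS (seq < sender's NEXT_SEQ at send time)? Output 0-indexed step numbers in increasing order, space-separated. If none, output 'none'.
Answer: 4 5

Derivation:
Step 0: SEND seq=0 -> fresh
Step 1: SEND seq=198 -> fresh
Step 2: DROP seq=200 -> fresh
Step 3: SEND seq=381 -> fresh
Step 4: SEND seq=200 -> retransmit
Step 5: SEND seq=200 -> retransmit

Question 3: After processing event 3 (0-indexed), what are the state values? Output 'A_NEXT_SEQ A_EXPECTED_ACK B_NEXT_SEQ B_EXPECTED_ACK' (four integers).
After event 0: A_seq=198 A_ack=200 B_seq=200 B_ack=198
After event 1: A_seq=300 A_ack=200 B_seq=200 B_ack=300
After event 2: A_seq=300 A_ack=200 B_seq=381 B_ack=300
After event 3: A_seq=300 A_ack=200 B_seq=540 B_ack=300

300 200 540 300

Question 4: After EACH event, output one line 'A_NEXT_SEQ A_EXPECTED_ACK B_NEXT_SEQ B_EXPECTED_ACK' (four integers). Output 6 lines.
198 200 200 198
300 200 200 300
300 200 381 300
300 200 540 300
300 540 540 300
300 540 540 300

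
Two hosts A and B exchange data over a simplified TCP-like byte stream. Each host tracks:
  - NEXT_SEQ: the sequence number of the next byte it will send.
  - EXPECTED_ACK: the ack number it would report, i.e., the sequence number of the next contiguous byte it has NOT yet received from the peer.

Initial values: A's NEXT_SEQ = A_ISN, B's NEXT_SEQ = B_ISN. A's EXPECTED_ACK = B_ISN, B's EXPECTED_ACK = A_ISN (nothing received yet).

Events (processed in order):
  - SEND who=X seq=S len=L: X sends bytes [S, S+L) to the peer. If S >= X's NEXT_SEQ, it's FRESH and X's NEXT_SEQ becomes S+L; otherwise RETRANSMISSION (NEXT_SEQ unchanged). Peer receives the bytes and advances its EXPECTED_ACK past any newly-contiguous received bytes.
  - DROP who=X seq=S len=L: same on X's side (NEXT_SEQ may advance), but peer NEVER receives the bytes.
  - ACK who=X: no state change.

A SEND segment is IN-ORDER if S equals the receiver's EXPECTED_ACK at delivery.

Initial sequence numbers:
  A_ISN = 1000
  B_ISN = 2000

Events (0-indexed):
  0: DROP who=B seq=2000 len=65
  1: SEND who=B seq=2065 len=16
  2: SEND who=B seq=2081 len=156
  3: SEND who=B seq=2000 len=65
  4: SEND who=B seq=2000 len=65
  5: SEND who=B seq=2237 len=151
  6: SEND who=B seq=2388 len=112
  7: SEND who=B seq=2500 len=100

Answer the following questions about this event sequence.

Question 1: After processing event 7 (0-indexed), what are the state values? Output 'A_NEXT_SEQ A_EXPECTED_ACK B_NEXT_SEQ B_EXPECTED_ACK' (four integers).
After event 0: A_seq=1000 A_ack=2000 B_seq=2065 B_ack=1000
After event 1: A_seq=1000 A_ack=2000 B_seq=2081 B_ack=1000
After event 2: A_seq=1000 A_ack=2000 B_seq=2237 B_ack=1000
After event 3: A_seq=1000 A_ack=2237 B_seq=2237 B_ack=1000
After event 4: A_seq=1000 A_ack=2237 B_seq=2237 B_ack=1000
After event 5: A_seq=1000 A_ack=2388 B_seq=2388 B_ack=1000
After event 6: A_seq=1000 A_ack=2500 B_seq=2500 B_ack=1000
After event 7: A_seq=1000 A_ack=2600 B_seq=2600 B_ack=1000

1000 2600 2600 1000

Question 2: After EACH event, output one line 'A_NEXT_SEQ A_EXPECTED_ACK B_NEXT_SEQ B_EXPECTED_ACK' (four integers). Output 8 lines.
1000 2000 2065 1000
1000 2000 2081 1000
1000 2000 2237 1000
1000 2237 2237 1000
1000 2237 2237 1000
1000 2388 2388 1000
1000 2500 2500 1000
1000 2600 2600 1000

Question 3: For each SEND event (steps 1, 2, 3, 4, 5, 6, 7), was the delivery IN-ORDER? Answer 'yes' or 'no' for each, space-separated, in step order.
Answer: no no yes no yes yes yes

Derivation:
Step 1: SEND seq=2065 -> out-of-order
Step 2: SEND seq=2081 -> out-of-order
Step 3: SEND seq=2000 -> in-order
Step 4: SEND seq=2000 -> out-of-order
Step 5: SEND seq=2237 -> in-order
Step 6: SEND seq=2388 -> in-order
Step 7: SEND seq=2500 -> in-order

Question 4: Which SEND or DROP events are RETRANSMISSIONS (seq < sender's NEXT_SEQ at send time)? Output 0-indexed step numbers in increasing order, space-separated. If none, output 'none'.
Step 0: DROP seq=2000 -> fresh
Step 1: SEND seq=2065 -> fresh
Step 2: SEND seq=2081 -> fresh
Step 3: SEND seq=2000 -> retransmit
Step 4: SEND seq=2000 -> retransmit
Step 5: SEND seq=2237 -> fresh
Step 6: SEND seq=2388 -> fresh
Step 7: SEND seq=2500 -> fresh

Answer: 3 4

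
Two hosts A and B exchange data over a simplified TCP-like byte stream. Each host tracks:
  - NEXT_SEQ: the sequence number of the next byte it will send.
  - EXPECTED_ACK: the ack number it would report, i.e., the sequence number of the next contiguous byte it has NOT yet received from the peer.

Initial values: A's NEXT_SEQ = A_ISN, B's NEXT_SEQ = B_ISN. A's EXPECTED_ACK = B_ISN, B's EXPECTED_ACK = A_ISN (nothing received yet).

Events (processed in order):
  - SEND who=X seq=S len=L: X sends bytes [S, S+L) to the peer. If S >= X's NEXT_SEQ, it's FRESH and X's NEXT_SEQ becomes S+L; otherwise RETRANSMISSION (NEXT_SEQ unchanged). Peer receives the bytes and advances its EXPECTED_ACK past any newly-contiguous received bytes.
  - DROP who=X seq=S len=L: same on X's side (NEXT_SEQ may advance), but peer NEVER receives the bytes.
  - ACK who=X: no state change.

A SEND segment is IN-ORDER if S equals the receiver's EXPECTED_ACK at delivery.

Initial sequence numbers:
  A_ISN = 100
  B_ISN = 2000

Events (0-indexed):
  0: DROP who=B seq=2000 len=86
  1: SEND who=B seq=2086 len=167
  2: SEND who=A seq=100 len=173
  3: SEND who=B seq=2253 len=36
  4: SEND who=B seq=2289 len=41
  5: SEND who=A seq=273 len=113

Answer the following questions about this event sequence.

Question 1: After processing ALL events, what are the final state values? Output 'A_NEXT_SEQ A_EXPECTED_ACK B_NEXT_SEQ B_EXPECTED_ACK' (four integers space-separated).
Answer: 386 2000 2330 386

Derivation:
After event 0: A_seq=100 A_ack=2000 B_seq=2086 B_ack=100
After event 1: A_seq=100 A_ack=2000 B_seq=2253 B_ack=100
After event 2: A_seq=273 A_ack=2000 B_seq=2253 B_ack=273
After event 3: A_seq=273 A_ack=2000 B_seq=2289 B_ack=273
After event 4: A_seq=273 A_ack=2000 B_seq=2330 B_ack=273
After event 5: A_seq=386 A_ack=2000 B_seq=2330 B_ack=386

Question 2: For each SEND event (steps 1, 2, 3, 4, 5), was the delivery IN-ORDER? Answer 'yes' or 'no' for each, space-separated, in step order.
Step 1: SEND seq=2086 -> out-of-order
Step 2: SEND seq=100 -> in-order
Step 3: SEND seq=2253 -> out-of-order
Step 4: SEND seq=2289 -> out-of-order
Step 5: SEND seq=273 -> in-order

Answer: no yes no no yes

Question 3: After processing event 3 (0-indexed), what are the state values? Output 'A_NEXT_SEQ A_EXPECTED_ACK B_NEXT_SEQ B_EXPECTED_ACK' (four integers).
After event 0: A_seq=100 A_ack=2000 B_seq=2086 B_ack=100
After event 1: A_seq=100 A_ack=2000 B_seq=2253 B_ack=100
After event 2: A_seq=273 A_ack=2000 B_seq=2253 B_ack=273
After event 3: A_seq=273 A_ack=2000 B_seq=2289 B_ack=273

273 2000 2289 273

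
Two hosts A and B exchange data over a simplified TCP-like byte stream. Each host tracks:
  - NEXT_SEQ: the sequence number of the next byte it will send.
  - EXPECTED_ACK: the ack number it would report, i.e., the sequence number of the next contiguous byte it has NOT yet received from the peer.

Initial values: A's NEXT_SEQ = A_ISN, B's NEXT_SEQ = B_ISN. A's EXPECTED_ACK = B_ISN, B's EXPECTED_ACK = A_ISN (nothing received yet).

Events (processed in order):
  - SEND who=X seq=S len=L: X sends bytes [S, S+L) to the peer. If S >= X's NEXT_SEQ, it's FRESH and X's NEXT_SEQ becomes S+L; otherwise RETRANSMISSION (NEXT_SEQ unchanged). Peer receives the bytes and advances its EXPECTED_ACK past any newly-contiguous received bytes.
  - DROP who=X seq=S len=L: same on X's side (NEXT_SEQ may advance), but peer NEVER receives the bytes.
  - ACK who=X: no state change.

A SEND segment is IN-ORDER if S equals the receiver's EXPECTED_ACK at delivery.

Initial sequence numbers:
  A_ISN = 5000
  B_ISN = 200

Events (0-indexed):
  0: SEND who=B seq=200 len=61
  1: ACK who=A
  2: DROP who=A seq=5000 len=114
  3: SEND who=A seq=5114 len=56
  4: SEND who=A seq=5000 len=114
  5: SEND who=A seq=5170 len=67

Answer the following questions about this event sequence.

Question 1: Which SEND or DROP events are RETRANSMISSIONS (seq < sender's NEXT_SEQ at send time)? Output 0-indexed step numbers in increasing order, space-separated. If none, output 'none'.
Answer: 4

Derivation:
Step 0: SEND seq=200 -> fresh
Step 2: DROP seq=5000 -> fresh
Step 3: SEND seq=5114 -> fresh
Step 4: SEND seq=5000 -> retransmit
Step 5: SEND seq=5170 -> fresh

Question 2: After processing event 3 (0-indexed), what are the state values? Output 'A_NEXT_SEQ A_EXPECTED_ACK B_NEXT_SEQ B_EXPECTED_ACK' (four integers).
After event 0: A_seq=5000 A_ack=261 B_seq=261 B_ack=5000
After event 1: A_seq=5000 A_ack=261 B_seq=261 B_ack=5000
After event 2: A_seq=5114 A_ack=261 B_seq=261 B_ack=5000
After event 3: A_seq=5170 A_ack=261 B_seq=261 B_ack=5000

5170 261 261 5000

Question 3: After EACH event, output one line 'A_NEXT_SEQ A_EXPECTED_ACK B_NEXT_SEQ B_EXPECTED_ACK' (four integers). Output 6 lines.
5000 261 261 5000
5000 261 261 5000
5114 261 261 5000
5170 261 261 5000
5170 261 261 5170
5237 261 261 5237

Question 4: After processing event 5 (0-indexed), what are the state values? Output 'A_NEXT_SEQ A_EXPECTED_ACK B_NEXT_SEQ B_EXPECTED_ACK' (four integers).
After event 0: A_seq=5000 A_ack=261 B_seq=261 B_ack=5000
After event 1: A_seq=5000 A_ack=261 B_seq=261 B_ack=5000
After event 2: A_seq=5114 A_ack=261 B_seq=261 B_ack=5000
After event 3: A_seq=5170 A_ack=261 B_seq=261 B_ack=5000
After event 4: A_seq=5170 A_ack=261 B_seq=261 B_ack=5170
After event 5: A_seq=5237 A_ack=261 B_seq=261 B_ack=5237

5237 261 261 5237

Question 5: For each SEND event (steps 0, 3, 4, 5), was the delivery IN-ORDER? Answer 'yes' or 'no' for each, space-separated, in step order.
Step 0: SEND seq=200 -> in-order
Step 3: SEND seq=5114 -> out-of-order
Step 4: SEND seq=5000 -> in-order
Step 5: SEND seq=5170 -> in-order

Answer: yes no yes yes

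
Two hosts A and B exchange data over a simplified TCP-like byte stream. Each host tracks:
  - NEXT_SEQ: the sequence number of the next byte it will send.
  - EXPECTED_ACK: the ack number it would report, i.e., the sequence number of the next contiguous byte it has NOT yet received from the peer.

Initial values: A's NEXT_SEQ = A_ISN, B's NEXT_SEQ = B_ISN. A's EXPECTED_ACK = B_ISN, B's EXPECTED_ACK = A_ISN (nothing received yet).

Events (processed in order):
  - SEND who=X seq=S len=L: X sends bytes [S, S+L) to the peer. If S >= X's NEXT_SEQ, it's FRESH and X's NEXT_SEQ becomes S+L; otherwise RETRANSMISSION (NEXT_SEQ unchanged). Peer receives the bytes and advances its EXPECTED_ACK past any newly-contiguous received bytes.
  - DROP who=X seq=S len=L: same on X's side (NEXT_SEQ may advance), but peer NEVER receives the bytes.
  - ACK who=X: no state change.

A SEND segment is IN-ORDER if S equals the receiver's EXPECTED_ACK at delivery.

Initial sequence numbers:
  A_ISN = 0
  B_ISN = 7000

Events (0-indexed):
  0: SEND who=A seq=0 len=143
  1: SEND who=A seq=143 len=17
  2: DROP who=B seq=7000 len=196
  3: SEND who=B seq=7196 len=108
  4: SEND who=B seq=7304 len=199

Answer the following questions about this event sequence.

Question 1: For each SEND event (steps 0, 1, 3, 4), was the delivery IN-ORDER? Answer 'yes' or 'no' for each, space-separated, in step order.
Answer: yes yes no no

Derivation:
Step 0: SEND seq=0 -> in-order
Step 1: SEND seq=143 -> in-order
Step 3: SEND seq=7196 -> out-of-order
Step 4: SEND seq=7304 -> out-of-order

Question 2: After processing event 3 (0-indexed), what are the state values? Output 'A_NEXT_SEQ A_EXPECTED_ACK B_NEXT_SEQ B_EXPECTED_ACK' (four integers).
After event 0: A_seq=143 A_ack=7000 B_seq=7000 B_ack=143
After event 1: A_seq=160 A_ack=7000 B_seq=7000 B_ack=160
After event 2: A_seq=160 A_ack=7000 B_seq=7196 B_ack=160
After event 3: A_seq=160 A_ack=7000 B_seq=7304 B_ack=160

160 7000 7304 160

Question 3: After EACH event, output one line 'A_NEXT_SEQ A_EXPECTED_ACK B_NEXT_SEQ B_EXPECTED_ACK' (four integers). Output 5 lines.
143 7000 7000 143
160 7000 7000 160
160 7000 7196 160
160 7000 7304 160
160 7000 7503 160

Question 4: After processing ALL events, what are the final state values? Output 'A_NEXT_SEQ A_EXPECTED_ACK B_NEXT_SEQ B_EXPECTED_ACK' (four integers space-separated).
After event 0: A_seq=143 A_ack=7000 B_seq=7000 B_ack=143
After event 1: A_seq=160 A_ack=7000 B_seq=7000 B_ack=160
After event 2: A_seq=160 A_ack=7000 B_seq=7196 B_ack=160
After event 3: A_seq=160 A_ack=7000 B_seq=7304 B_ack=160
After event 4: A_seq=160 A_ack=7000 B_seq=7503 B_ack=160

Answer: 160 7000 7503 160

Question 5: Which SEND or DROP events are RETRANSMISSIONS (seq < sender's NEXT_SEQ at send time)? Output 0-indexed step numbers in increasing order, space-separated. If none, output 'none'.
Step 0: SEND seq=0 -> fresh
Step 1: SEND seq=143 -> fresh
Step 2: DROP seq=7000 -> fresh
Step 3: SEND seq=7196 -> fresh
Step 4: SEND seq=7304 -> fresh

Answer: none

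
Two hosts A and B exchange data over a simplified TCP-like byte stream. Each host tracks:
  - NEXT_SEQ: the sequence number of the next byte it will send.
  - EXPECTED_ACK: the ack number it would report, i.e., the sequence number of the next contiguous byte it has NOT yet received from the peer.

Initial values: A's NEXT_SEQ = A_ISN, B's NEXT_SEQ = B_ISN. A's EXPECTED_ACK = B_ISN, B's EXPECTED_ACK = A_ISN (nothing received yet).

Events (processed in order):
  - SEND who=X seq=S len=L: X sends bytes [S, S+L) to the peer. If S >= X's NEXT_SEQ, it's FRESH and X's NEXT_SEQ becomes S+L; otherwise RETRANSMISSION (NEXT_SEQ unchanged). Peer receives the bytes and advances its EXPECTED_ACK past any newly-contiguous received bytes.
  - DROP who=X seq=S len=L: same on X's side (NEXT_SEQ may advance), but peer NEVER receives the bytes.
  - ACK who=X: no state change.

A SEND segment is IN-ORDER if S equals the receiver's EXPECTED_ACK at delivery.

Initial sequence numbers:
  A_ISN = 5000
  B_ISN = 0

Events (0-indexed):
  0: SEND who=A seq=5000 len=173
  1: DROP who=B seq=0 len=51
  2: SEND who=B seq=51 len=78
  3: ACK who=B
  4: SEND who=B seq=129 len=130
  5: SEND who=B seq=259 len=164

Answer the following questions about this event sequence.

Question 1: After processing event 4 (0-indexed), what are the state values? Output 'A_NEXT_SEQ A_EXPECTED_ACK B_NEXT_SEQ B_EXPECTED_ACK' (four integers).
After event 0: A_seq=5173 A_ack=0 B_seq=0 B_ack=5173
After event 1: A_seq=5173 A_ack=0 B_seq=51 B_ack=5173
After event 2: A_seq=5173 A_ack=0 B_seq=129 B_ack=5173
After event 3: A_seq=5173 A_ack=0 B_seq=129 B_ack=5173
After event 4: A_seq=5173 A_ack=0 B_seq=259 B_ack=5173

5173 0 259 5173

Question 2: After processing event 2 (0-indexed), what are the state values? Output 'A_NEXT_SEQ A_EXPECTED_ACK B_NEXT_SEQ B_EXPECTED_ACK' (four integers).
After event 0: A_seq=5173 A_ack=0 B_seq=0 B_ack=5173
After event 1: A_seq=5173 A_ack=0 B_seq=51 B_ack=5173
After event 2: A_seq=5173 A_ack=0 B_seq=129 B_ack=5173

5173 0 129 5173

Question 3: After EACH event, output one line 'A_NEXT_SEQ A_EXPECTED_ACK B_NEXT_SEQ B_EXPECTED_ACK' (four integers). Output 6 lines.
5173 0 0 5173
5173 0 51 5173
5173 0 129 5173
5173 0 129 5173
5173 0 259 5173
5173 0 423 5173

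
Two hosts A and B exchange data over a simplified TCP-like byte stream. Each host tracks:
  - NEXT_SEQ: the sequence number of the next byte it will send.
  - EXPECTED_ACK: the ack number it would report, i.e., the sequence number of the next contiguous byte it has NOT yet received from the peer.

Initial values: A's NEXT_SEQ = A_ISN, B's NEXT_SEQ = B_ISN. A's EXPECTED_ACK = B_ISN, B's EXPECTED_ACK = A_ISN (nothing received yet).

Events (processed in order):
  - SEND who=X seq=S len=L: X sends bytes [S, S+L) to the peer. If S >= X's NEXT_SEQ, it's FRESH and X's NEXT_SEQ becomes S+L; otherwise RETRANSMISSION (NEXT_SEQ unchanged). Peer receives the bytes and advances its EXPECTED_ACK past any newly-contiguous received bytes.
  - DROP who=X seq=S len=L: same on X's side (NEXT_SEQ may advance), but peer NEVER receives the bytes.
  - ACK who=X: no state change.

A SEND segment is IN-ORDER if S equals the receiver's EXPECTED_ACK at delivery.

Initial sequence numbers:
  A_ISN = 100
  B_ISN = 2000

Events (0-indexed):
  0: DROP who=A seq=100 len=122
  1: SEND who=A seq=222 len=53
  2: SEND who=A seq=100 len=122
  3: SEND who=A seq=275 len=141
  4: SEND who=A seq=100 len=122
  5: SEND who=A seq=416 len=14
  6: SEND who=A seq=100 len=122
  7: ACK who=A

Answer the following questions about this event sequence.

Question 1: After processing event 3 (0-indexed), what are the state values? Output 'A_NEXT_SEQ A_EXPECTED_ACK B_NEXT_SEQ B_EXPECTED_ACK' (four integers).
After event 0: A_seq=222 A_ack=2000 B_seq=2000 B_ack=100
After event 1: A_seq=275 A_ack=2000 B_seq=2000 B_ack=100
After event 2: A_seq=275 A_ack=2000 B_seq=2000 B_ack=275
After event 3: A_seq=416 A_ack=2000 B_seq=2000 B_ack=416

416 2000 2000 416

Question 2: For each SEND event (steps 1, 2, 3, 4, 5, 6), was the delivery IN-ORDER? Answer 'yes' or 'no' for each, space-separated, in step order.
Answer: no yes yes no yes no

Derivation:
Step 1: SEND seq=222 -> out-of-order
Step 2: SEND seq=100 -> in-order
Step 3: SEND seq=275 -> in-order
Step 4: SEND seq=100 -> out-of-order
Step 5: SEND seq=416 -> in-order
Step 6: SEND seq=100 -> out-of-order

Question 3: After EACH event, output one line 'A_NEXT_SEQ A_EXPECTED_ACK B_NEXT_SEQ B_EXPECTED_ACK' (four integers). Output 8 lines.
222 2000 2000 100
275 2000 2000 100
275 2000 2000 275
416 2000 2000 416
416 2000 2000 416
430 2000 2000 430
430 2000 2000 430
430 2000 2000 430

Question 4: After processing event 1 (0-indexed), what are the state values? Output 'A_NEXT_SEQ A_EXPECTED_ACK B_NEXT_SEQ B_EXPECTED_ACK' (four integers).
After event 0: A_seq=222 A_ack=2000 B_seq=2000 B_ack=100
After event 1: A_seq=275 A_ack=2000 B_seq=2000 B_ack=100

275 2000 2000 100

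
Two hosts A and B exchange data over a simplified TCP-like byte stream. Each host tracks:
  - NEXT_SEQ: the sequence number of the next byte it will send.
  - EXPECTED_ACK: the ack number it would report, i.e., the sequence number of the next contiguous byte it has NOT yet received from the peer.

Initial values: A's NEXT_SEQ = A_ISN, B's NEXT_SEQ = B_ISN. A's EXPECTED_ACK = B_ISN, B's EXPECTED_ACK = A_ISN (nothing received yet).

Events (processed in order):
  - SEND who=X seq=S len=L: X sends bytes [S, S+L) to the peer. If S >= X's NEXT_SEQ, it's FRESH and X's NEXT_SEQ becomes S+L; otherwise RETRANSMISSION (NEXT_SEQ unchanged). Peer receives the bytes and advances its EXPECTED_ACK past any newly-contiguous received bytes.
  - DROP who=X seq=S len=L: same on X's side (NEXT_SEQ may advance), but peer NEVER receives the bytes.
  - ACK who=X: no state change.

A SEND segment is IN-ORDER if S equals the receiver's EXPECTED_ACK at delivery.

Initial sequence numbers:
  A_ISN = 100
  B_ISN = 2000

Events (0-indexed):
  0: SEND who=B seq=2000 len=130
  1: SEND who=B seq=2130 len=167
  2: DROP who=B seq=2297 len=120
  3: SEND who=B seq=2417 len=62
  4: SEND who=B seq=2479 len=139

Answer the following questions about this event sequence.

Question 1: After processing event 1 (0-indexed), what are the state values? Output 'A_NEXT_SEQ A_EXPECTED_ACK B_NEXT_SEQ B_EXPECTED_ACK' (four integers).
After event 0: A_seq=100 A_ack=2130 B_seq=2130 B_ack=100
After event 1: A_seq=100 A_ack=2297 B_seq=2297 B_ack=100

100 2297 2297 100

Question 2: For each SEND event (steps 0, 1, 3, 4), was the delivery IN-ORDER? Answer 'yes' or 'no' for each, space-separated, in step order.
Step 0: SEND seq=2000 -> in-order
Step 1: SEND seq=2130 -> in-order
Step 3: SEND seq=2417 -> out-of-order
Step 4: SEND seq=2479 -> out-of-order

Answer: yes yes no no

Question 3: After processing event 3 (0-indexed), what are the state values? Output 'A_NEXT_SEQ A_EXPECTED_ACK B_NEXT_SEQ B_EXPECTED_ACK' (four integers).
After event 0: A_seq=100 A_ack=2130 B_seq=2130 B_ack=100
After event 1: A_seq=100 A_ack=2297 B_seq=2297 B_ack=100
After event 2: A_seq=100 A_ack=2297 B_seq=2417 B_ack=100
After event 3: A_seq=100 A_ack=2297 B_seq=2479 B_ack=100

100 2297 2479 100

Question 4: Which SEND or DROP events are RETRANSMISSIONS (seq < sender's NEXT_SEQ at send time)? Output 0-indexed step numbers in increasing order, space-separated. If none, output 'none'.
Answer: none

Derivation:
Step 0: SEND seq=2000 -> fresh
Step 1: SEND seq=2130 -> fresh
Step 2: DROP seq=2297 -> fresh
Step 3: SEND seq=2417 -> fresh
Step 4: SEND seq=2479 -> fresh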